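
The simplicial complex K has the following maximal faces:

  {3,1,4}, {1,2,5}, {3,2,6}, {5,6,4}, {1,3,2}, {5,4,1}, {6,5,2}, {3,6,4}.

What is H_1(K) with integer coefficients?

Take the total order 1 < 2 < 3 < 4 < 5 < 6 on the vertex set. Then K (dimension 2) consists of the simplices:

  0-simplices (6): [1], [2], [3], [4], [5], [6]
  1-simplices (12): [1,2], [1,3], [1,4], [1,5], [2,3], [2,5], [2,6], [3,4], [3,6], [4,5], [4,6], [5,6]
  2-simplices (8): [1,2,3], [1,2,5], [1,3,4], [1,4,5], [2,3,6], [2,5,6], [3,4,6], [4,5,6]

so the chain groups are C_0 ≅ Z^6, C_1 ≅ Z^12, C_2 ≅ Z^8.

Boundary ∂_1: C_1 → C_0 maps an edge to its endpoints' difference, ∂[p,q] = q − p. For instance
  ∂[4,5] = [5] − [4].
The 6×12 boundary matrix has rank 5 and Smith normal form diag(1,1,1,1,1).

Boundary ∂_2: C_2 → C_1 maps a triangle to the signed sum of its edges. For instance
  ∂[1,2,3] = [2,3] − [1,3] + [1,2],
  ∂[3,4,6] = [4,6] − [3,6] + [3,4].
This gives a 12×8 integer matrix of rank 7; reducing to Smith normal form yields diagonal entries (1,1,1,1,1,1,1).

Now H_k = ker ∂_k / im ∂_{k+1}, so:

  H_1: rank ker ∂_1 − rank ∂_2 = (12 − 5) − 7 = 0, and the invariant factors of ∂_2 are all 1, so H_1 ≅ 0.

(K is a triangulation of the 2-sphere S^2.)

H_1 = 0.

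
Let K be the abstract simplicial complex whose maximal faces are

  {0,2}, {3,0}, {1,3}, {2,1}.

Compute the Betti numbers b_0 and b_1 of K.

b_0 = 1, b_1 = 1.

We work with the vertex ordering 0 < 1 < 2 < 3. The simplices of K, each written with vertices in increasing order, are:

  0-simplices (4): [0], [1], [2], [3]
  1-simplices (4): [0,2], [0,3], [1,2], [1,3]

giving chain groups C_0 ≅ Z^4, C_1 ≅ Z^4.

The boundary map ∂_1: C_1 → C_0 sends each edge [p,q] (with p < q) to q − p. For instance
  ∂[0,3] = [3] − [0].
The resulting 4×4 matrix has rank 3, and its Smith normal form has invariant factors (1,1,1).

Now H_k = ker ∂_k / im ∂_{k+1}, so:

  H_0: rank C_0 − rank ∂_1 = 4 − 3 = 1, and the invariant factors of ∂_1 are all 1, so H_0 ≅ Z.
  H_1: rank ker ∂_1 − rank ∂_2 = (4 − 3) − 0 = 1, and there is no ∂_2, so H_1 ≅ Z.

Hence the Betti numbers are b_0 = 1, b_1 = 1.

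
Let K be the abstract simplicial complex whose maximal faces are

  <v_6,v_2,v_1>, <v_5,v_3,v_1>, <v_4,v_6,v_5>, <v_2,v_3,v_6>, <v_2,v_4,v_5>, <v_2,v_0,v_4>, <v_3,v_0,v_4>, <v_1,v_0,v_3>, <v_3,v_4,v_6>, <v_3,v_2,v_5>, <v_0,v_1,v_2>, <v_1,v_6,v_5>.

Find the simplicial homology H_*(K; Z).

H_0 = Z,  H_1 = Z/2Z,  H_2 = 0.

Fix the vertex order v_0 < v_1 < v_2 < v_3 < v_4 < v_5 < v_6 and write every simplex with vertices in increasing order. Then dim K = 2 and the simplices of K are:

  0-simplices (7): [v_0], [v_1], [v_2], [v_3], [v_4], [v_5], [v_6]
  1-simplices (18): (18 of them)
  2-simplices (12): (12 of them)

giving chain groups C_0 ≅ Z^7, C_1 ≅ Z^18, C_2 ≅ Z^12.

∂_1: C_1 → C_0 maps an edge to its endpoints' difference, ∂[p,q] = q − p. For instance
  ∂[v_2,v_4] = [v_4] − [v_2].
As a 7×18 matrix over Z this has rank 6, with invariant factors (1,1,1,1,1,1).

∂_2: C_2 → C_1 acts by ∂[p,q,r] = [q,r] − [p,r] + [p,q]. For instance
  ∂[v_1,v_2,v_6] = [v_2,v_6] − [v_1,v_6] + [v_1,v_2],
  ∂[v_2,v_3,v_6] = [v_3,v_6] − [v_2,v_6] + [v_2,v_3].
This gives a 18×12 integer matrix of rank 12; reducing to Smith normal form yields diagonal entries (1,1,1,1,1,1,1,1,1,1,1,2).

From H_k ≅ ker(∂_k) / im(∂_{k+1}) we obtain:

  H_0: rank C_0 − rank ∂_1 = 7 − 6 = 1, and the invariant factors of ∂_1 are all 1, so H_0 ≅ Z.
  H_1: rank ker ∂_1 − rank ∂_2 = (18 − 6) − 12 = 0, and ∂_2 has invariant factor 2 > 1, so H_1 ≅ Z/2Z.
  H_2: rank ker ∂_2 − rank ∂_3 = (12 − 12) − 0 = 0, and there is no ∂_3, so H_2 ≅ 0.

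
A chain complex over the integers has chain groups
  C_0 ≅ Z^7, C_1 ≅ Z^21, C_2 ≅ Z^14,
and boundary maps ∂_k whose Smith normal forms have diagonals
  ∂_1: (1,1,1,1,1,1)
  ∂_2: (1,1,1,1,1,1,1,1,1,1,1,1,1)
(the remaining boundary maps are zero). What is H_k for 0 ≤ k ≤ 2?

H_0 ≅ Z,  H_1 ≅ Z^2,  H_2 ≅ Z.

H_0: b_0 = 7 − 0 − 6 = 1; torsion from ∂_1 factors > 1: none. So H_0 ≅ Z.
H_1: b_1 = 21 − 6 − 13 = 2; torsion from ∂_2 factors > 1: none. So H_1 ≅ Z^2.
H_2: b_2 = 14 − 13 − 0 = 1; torsion from ∂_3 factors > 1: none. So H_2 ≅ Z.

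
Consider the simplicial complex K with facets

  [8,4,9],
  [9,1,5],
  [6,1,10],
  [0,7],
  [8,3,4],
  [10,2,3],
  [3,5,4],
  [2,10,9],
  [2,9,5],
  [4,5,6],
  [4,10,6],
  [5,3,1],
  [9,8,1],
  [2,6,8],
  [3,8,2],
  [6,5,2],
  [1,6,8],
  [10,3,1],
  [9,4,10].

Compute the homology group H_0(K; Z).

H_0 ≅ Z^2.

Order the vertices as 0 < 1 < 2 < 3 < 4 < 5 < 6 < 7 < 8 < 9 < 10. Listing each simplex with vertices in this order, K has dimension 2 with simplices:

  0-simplices (11): [0], [1], [2], [3], [4], [5], [6], [7], [8], [9], [10]
  1-simplices (28): (28 of them)
  2-simplices (18): (18 of them)

so the chain groups are C_0 ≅ Z^11, C_1 ≅ Z^28, C_2 ≅ Z^18.

The boundary map ∂_1: C_1 → C_0 sends each edge [p,q] (with p < q) to q − p. For instance
  ∂[1,6] = [6] − [1].
The resulting 11×28 matrix has rank 9, and its Smith normal form has invariant factors (1,1,1,1,1,1,1,1,1).

The boundary map ∂_2: C_2 → C_1 sends each 2-simplex [p,q,r] to [q,r] − [p,r] + [p,q]. For instance
  ∂[3,4,5] = [4,5] − [3,5] + [3,4],
  ∂[4,8,9] = [8,9] − [4,9] + [4,8].
As a 28×18 matrix over Z this has rank 17, with invariant factors (1,1,1,1,1,1,1,1,1,1,1,1,1,1,1,1,1).

Reading off H_k = ker ∂_k / im ∂_{k+1}:

  H_0: rank C_0 − rank ∂_1 = 11 − 9 = 2, and the invariant factors of ∂_1 are all 1, so H_0 ≅ Z^2.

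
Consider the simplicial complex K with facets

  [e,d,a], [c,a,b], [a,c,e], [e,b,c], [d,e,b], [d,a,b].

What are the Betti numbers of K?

b_0 = 1, b_1 = 0, b_2 = 1.

Take the total order a < b < c < d < e on the vertex set. Then K (dimension 2) consists of the simplices:

  0-simplices (5): a, b, c, d, e
  1-simplices (9): ab, ac, ad, ae, bc, bd, be, ce, de
  2-simplices (6): abc, abd, ace, ade, bce, bde

Hence C_0 ≅ Z^5, C_1 ≅ Z^9, C_2 ≅ Z^6.

∂_1: C_1 → C_0 sends each edge [p,q] (with p < q) to q − p. For instance
  ∂ad = d − a.
The 5×9 boundary matrix has rank 4 and Smith normal form diag(1,1,1,1).

Boundary ∂_2: C_2 → C_1 acts by ∂[p,q,r] = [q,r] − [p,r] + [p,q]. For instance
  ∂bce = ce − be + bc,
  ∂ace = ce − ae + ac.
The resulting 9×6 matrix has rank 5, and its Smith normal form has invariant factors (1,1,1,1,1).

From H_k ≅ ker(∂_k) / im(∂_{k+1}) we obtain:

  H_0: rank C_0 − rank ∂_1 = 5 − 4 = 1, and the invariant factors of ∂_1 are all 1, so H_0 ≅ Z.
  H_1: rank ker ∂_1 − rank ∂_2 = (9 − 4) − 5 = 0, and the invariant factors of ∂_2 are all 1, so H_1 ≅ 0.
  H_2: rank ker ∂_2 − rank ∂_3 = (6 − 5) − 0 = 1, and there is no ∂_3, so H_2 ≅ Z.

Hence the Betti numbers are b_0 = 1, b_1 = 0, b_2 = 1.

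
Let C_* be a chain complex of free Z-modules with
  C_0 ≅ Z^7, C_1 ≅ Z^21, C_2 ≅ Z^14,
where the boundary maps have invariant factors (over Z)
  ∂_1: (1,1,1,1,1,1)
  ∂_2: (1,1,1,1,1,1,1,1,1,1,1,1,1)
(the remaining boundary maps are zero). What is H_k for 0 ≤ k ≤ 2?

H_0: b_0 = 7 − 0 − 6 = 1; torsion from ∂_1 factors > 1: none. So H_0 ≅ Z.
H_1: b_1 = 21 − 6 − 13 = 2; torsion from ∂_2 factors > 1: none. So H_1 ≅ Z^2.
H_2: b_2 = 14 − 13 − 0 = 1; torsion from ∂_3 factors > 1: none. So H_2 ≅ Z.

H_0 ≅ Z,  H_1 ≅ Z^2,  H_2 ≅ Z.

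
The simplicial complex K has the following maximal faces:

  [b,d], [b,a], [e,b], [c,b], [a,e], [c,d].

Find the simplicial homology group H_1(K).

We work with the vertex ordering a < b < c < d < e. The simplices of K, each written with vertices in increasing order, are:

  0-simplices (5): a, b, c, d, e
  1-simplices (6): ab, ae, bc, bd, be, cd

so the chain groups are C_0 ≅ Z^5, C_1 ≅ Z^6.

∂_1: C_1 → C_0 is given by ∂[p,q] = [q] − [p]. For instance
  ∂cd = d − c.
The 5×6 boundary matrix has rank 4 and Smith normal form diag(1,1,1,1).

Now H_k = ker ∂_k / im ∂_{k+1}, so:

  H_1: rank ker ∂_1 − rank ∂_2 = (6 − 4) − 0 = 2, and there is no ∂_2, so H_1 = Z^2.

(K is a triangulation of a wedge of 2 circles.)

H_1 = Z^2.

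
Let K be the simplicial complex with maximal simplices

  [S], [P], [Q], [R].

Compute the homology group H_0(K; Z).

H_0 ≅ Z^4.

We work with the vertex ordering P < Q < R < S. The simplices of K, each written with vertices in increasing order, are:

  0-simplices (4): P, Q, R, S

Hence C_0 ≅ Z^4.

From H_k ≅ ker(∂_k) / im(∂_{k+1}) we obtain:

  H_0: rank C_0 − rank ∂_1 = 4 − 0 = 4, and there is no ∂_1, so H_0 ≅ Z^4.

(K is a triangulation of a set of 4 points.)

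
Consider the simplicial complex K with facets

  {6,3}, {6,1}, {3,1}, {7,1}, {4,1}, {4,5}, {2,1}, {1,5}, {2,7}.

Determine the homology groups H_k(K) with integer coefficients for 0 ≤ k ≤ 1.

H_0 ≅ Z,  H_1 ≅ Z^3.

Order the vertices as 1 < 2 < 3 < 4 < 5 < 6 < 7. Listing each simplex with vertices in this order, K has dimension 1 with simplices:

  0-simplices (7): [1], [2], [3], [4], [5], [6], [7]
  1-simplices (9): [1,2], [1,3], [1,4], [1,5], [1,6], [1,7], [2,7], [3,6], [4,5]

giving chain groups C_0 ≅ Z^7, C_1 ≅ Z^9.

∂_1: C_1 → C_0 sends each edge [p,q] (with p < q) to q − p. For instance
  ∂[1,2] = [2] − [1].
The resulting 7×9 matrix has rank 6, and its Smith normal form has invariant factors (1,1,1,1,1,1).

Now H_k = ker ∂_k / im ∂_{k+1}, so:

  H_0: rank C_0 − rank ∂_1 = 7 − 6 = 1, and the invariant factors of ∂_1 are all 1, so H_0 ≅ Z.
  H_1: rank ker ∂_1 − rank ∂_2 = (9 − 6) − 0 = 3, and there is no ∂_2, so H_1 ≅ Z^3.

As a check, the Euler characteristic is 7 − 9 = -2, which agrees with 1 − 3 = -2.
(K is a triangulation of a wedge of 3 circles.)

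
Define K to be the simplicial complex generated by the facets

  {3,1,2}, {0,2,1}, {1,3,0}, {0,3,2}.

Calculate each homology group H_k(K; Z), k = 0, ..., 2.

H_0 = Z,  H_1 = 0,  H_2 = Z.

Take the total order 0 < 1 < 2 < 3 on the vertex set. Then K (dimension 2) consists of the simplices:

  0-simplices (4): [0], [1], [2], [3]
  1-simplices (6): [0,1], [0,2], [0,3], [1,2], [1,3], [2,3]
  2-simplices (4): [0,1,2], [0,1,3], [0,2,3], [1,2,3]

giving chain groups C_0 ≅ Z^4, C_1 ≅ Z^6, C_2 ≅ Z^4.

The boundary map ∂_1: C_1 → C_0 is given by ∂[p,q] = [q] − [p]. For instance
  ∂[0,2] = [2] − [0].
As a 4×6 matrix over Z this has rank 3, with invariant factors (1,1,1).

The boundary map ∂_2: C_2 → C_1 sends each 2-simplex [p,q,r] to [q,r] − [p,r] + [p,q]. For instance
  ∂[0,1,3] = [1,3] − [0,3] + [0,1],
  ∂[1,2,3] = [2,3] − [1,3] + [1,2].
This gives a 6×4 integer matrix of rank 3; reducing to Smith normal form yields diagonal entries (1,1,1).

Now H_k = ker ∂_k / im ∂_{k+1}, so:

  H_0: rank C_0 − rank ∂_1 = 4 − 3 = 1, and the invariant factors of ∂_1 are all 1, so H_0 = Z.
  H_1: rank ker ∂_1 − rank ∂_2 = (6 − 3) − 3 = 0, and the invariant factors of ∂_2 are all 1, so H_1 = 0.
  H_2: rank ker ∂_2 − rank ∂_3 = (4 − 3) − 0 = 1, and there is no ∂_3, so H_2 = Z.

(K is a triangulation of the 2-sphere S^2.)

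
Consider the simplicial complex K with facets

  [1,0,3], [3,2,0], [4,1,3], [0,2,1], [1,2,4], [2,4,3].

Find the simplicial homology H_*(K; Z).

H_0 = Z,  H_1 = 0,  H_2 = Z.

We work with the vertex ordering 0 < 1 < 2 < 3 < 4. The simplices of K, each written with vertices in increasing order, are:

  0-simplices (5): [0], [1], [2], [3], [4]
  1-simplices (9): [0,1], [0,2], [0,3], [1,2], [1,3], [1,4], [2,3], [2,4], [3,4]
  2-simplices (6): [0,1,2], [0,1,3], [0,2,3], [1,2,4], [1,3,4], [2,3,4]

Hence C_0 ≅ Z^5, C_1 ≅ Z^9, C_2 ≅ Z^6.

Boundary ∂_1: C_1 → C_0 sends each edge [p,q] (with p < q) to q − p. For instance
  ∂[2,4] = [4] − [2].
The resulting 5×9 matrix has rank 4, and its Smith normal form has invariant factors (1,1,1,1).

∂_2: C_2 → C_1 maps a triangle to the signed sum of its edges. For instance
  ∂[0,2,3] = [2,3] − [0,3] + [0,2],
  ∂[0,1,2] = [1,2] − [0,2] + [0,1].
The resulting 9×6 matrix has rank 5, and its Smith normal form has invariant factors (1,1,1,1,1).

Reading off H_k = ker ∂_k / im ∂_{k+1}:

  H_0: rank C_0 − rank ∂_1 = 5 − 4 = 1, and the invariant factors of ∂_1 are all 1, so H_0 ≅ Z.
  H_1: rank ker ∂_1 − rank ∂_2 = (9 − 4) − 5 = 0, and the invariant factors of ∂_2 are all 1, so H_1 ≅ 0.
  H_2: rank ker ∂_2 − rank ∂_3 = (6 − 5) − 0 = 1, and there is no ∂_3, so H_2 ≅ Z.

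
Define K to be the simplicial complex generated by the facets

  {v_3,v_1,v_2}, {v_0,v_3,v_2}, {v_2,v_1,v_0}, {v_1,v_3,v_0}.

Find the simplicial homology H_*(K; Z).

H_0 ≅ Z,  H_1 = 0,  H_2 ≅ Z.

Fix the vertex order v_0 < v_1 < v_2 < v_3 and write every simplex with vertices in increasing order. Then dim K = 2 and the simplices of K are:

  0-simplices (4): [v_0], [v_1], [v_2], [v_3]
  1-simplices (6): [v_0,v_1], [v_0,v_2], [v_0,v_3], [v_1,v_2], [v_1,v_3], [v_2,v_3]
  2-simplices (4): [v_0,v_1,v_2], [v_0,v_1,v_3], [v_0,v_2,v_3], [v_1,v_2,v_3]

giving chain groups C_0 ≅ Z^4, C_1 ≅ Z^6, C_2 ≅ Z^4.

Boundary ∂_1: C_1 → C_0 is given by ∂[p,q] = [q] − [p]. For instance
  ∂[v_0,v_2] = [v_2] − [v_0].
The resulting 4×6 matrix has rank 3, and its Smith normal form has invariant factors (1,1,1).

The boundary map ∂_2: C_2 → C_1 maps a triangle to the signed sum of its edges. For instance
  ∂[v_1,v_2,v_3] = [v_2,v_3] − [v_1,v_3] + [v_1,v_2],
  ∂[v_0,v_1,v_3] = [v_1,v_3] − [v_0,v_3] + [v_0,v_1].
The 6×4 boundary matrix has rank 3 and Smith normal form diag(1,1,1).

Computing H_k = (kernel of ∂_k) / (image of ∂_{k+1}):

  H_0: rank C_0 − rank ∂_1 = 4 − 3 = 1, and the invariant factors of ∂_1 are all 1, so H_0 ≅ Z.
  H_1: rank ker ∂_1 − rank ∂_2 = (6 − 3) − 3 = 0, and the invariant factors of ∂_2 are all 1, so H_1 ≅ 0.
  H_2: rank ker ∂_2 − rank ∂_3 = (4 − 3) − 0 = 1, and there is no ∂_3, so H_2 ≅ Z.

As a check, the Euler characteristic is 4 − 6 + 4 = 2, which agrees with 1 − 0 + 1 = 2.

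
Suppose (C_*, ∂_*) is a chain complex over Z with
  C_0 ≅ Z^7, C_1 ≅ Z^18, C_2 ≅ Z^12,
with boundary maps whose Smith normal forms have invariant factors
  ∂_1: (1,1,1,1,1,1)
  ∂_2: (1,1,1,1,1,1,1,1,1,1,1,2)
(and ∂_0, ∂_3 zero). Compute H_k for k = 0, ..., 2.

H_0: b_0 = 7 − 0 − 6 = 1; torsion from ∂_1 factors > 1: none. So H_0 ≅ Z.
H_1: b_1 = 18 − 6 − 12 = 0; torsion from ∂_2 factors > 1: [2]. So H_1 ≅ Z/2.
H_2: b_2 = 12 − 12 − 0 = 0; torsion from ∂_3 factors > 1: none. So H_2 ≅ 0.

H_0 ≅ Z,  H_1 ≅ Z/2,  H_2 = 0.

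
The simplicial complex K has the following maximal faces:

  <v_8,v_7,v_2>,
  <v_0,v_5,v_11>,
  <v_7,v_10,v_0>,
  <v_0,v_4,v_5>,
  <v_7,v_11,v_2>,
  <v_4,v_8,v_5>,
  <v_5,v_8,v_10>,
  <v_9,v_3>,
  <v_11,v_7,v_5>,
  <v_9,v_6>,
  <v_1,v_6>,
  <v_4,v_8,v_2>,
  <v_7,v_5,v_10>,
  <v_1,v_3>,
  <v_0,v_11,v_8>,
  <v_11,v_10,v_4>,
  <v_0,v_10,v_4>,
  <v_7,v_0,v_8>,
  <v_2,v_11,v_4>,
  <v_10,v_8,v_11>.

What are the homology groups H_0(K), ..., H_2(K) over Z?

H_0 ≅ Z^2,  H_1 ≅ Z^3,  H_2 ≅ Z.

Order the vertices as v_0 < v_1 < v_2 < v_3 < v_4 < v_5 < v_6 < v_7 < v_8 < v_9 < v_10 < v_11. Listing each simplex with vertices in this order, K has dimension 2 with simplices:

  0-simplices (12): [v_0], [v_1], [v_2], [v_3], [v_4], [v_5], [v_6], [v_7], [v_8], [v_9], [v_10], [v_11]
  1-simplices (28): (28 of them)
  2-simplices (16): (16 of them)

so the chain groups are C_0 ≅ Z^12, C_1 ≅ Z^28, C_2 ≅ Z^16.

Boundary ∂_1: C_1 → C_0 maps an edge to its endpoints' difference, ∂[p,q] = q − p. For instance
  ∂[v_2,v_4] = [v_4] − [v_2].
The 12×28 boundary matrix has rank 10 and Smith normal form diag(1,1,1,1,1,1,1,1,1,1).

The boundary map ∂_2: C_2 → C_1 sends each 2-simplex [p,q,r] to [q,r] − [p,r] + [p,q]. For instance
  ∂[v_5,v_7,v_11] = [v_7,v_11] − [v_5,v_11] + [v_5,v_7],
  ∂[v_2,v_7,v_11] = [v_7,v_11] − [v_2,v_11] + [v_2,v_7].
The 28×16 boundary matrix has rank 15 and Smith normal form diag(1,1,1,1,1,1,1,1,1,1,1,1,1,1,1).

Reading off H_k = ker ∂_k / im ∂_{k+1}:

  H_0: rank C_0 − rank ∂_1 = 12 − 10 = 2, and the invariant factors of ∂_1 are all 1, so H_0 ≅ Z^2.
  H_1: rank ker ∂_1 − rank ∂_2 = (28 − 10) − 15 = 3, and the invariant factors of ∂_2 are all 1, so H_1 ≅ Z^3.
  H_2: rank ker ∂_2 − rank ∂_3 = (16 − 15) − 0 = 1, and there is no ∂_3, so H_2 ≅ Z.

As a check, the Euler characteristic is 12 − 28 + 16 = 0, which agrees with 2 − 3 + 1 = 0.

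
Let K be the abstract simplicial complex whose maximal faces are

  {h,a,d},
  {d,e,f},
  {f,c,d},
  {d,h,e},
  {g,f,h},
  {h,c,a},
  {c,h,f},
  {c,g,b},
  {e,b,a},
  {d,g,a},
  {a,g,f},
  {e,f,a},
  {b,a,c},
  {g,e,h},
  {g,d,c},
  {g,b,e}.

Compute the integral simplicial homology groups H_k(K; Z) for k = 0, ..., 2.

H_0 ≅ Z,  H_1 ≅ Z^2,  H_2 ≅ Z.

Fix the vertex order a < b < c < d < e < f < g < h and write every simplex with vertices in increasing order. Then dim K = 2 and the simplices of K are:

  0-simplices (8): a, b, c, d, e, f, g, h
  1-simplices (24): ab, ac, ad, ae, af, ag, ah, bc, be, bg, cd, cf, cg, ch, de, df, dg, dh, ef, eg, eh, fg, fh, gh
  2-simplices (16): abc, abe, ach, adg, adh, aef, afg, bcg, beg, cdf, cdg, cfh, def, deh, egh, fgh

so the chain groups are C_0 ≅ Z^8, C_1 ≅ Z^24, C_2 ≅ Z^16.

Boundary ∂_1: C_1 → C_0 sends each edge [p,q] (with p < q) to q − p. For instance
  ∂eh = h − e.
This gives a 8×24 integer matrix of rank 7; reducing to Smith normal form yields diagonal entries (1,1,1,1,1,1,1).

Boundary ∂_2: C_2 → C_1 maps a triangle to the signed sum of its edges. For instance
  ∂cfh = fh − ch + cf,
  ∂adg = dg − ag + ad.
The 24×16 boundary matrix has rank 15 and Smith normal form diag(1,1,1,1,1,1,1,1,1,1,1,1,1,1,1).

Now H_k = ker ∂_k / im ∂_{k+1}, so:

  H_0: rank C_0 − rank ∂_1 = 8 − 7 = 1, and the invariant factors of ∂_1 are all 1, so H_0 ≅ Z.
  H_1: rank ker ∂_1 − rank ∂_2 = (24 − 7) − 15 = 2, and the invariant factors of ∂_2 are all 1, so H_1 ≅ Z^2.
  H_2: rank ker ∂_2 − rank ∂_3 = (16 − 15) − 0 = 1, and there is no ∂_3, so H_2 ≅ Z.

As a check, the Euler characteristic is 8 − 24 + 16 = 0, which agrees with 1 − 2 + 1 = 0.
(K is a triangulation of the torus T^2.)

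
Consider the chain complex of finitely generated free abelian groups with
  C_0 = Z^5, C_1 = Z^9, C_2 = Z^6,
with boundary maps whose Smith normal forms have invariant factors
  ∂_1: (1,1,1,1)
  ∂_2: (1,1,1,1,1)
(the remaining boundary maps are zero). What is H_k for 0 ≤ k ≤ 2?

H_0 = Z,  H_1 = 0,  H_2 = Z.

H_0: b_0 = 5 − 0 − 4 = 1; torsion from ∂_1 factors > 1: none. So H_0 = Z.
H_1: b_1 = 9 − 4 − 5 = 0; torsion from ∂_2 factors > 1: none. So H_1 = 0.
H_2: b_2 = 6 − 5 − 0 = 1; torsion from ∂_3 factors > 1: none. So H_2 = Z.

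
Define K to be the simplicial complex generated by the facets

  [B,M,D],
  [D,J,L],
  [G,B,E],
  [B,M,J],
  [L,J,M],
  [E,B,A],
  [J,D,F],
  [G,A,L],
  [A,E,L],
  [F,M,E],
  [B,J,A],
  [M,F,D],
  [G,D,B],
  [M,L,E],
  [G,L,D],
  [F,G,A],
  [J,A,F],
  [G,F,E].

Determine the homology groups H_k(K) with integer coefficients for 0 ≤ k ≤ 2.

H_0 = Z,  H_1 = Z ⊕ Z/2,  H_2 = 0.

We work with the vertex ordering A < B < D < E < F < G < J < L < M. The simplices of K, each written with vertices in increasing order, are:

  0-simplices (9): A, B, D, E, F, G, J, L, M
  1-simplices (27): AB, AE, AF, AG, AJ, AL, BD, BE, BG, BJ, BM, DF, DG, DJ, DL, DM, EF, EG, EL, EM, FG, FJ, FM, GL, JL, JM, LM
  2-simplices (18): ABE, ABJ, AEL, AFG, AFJ, AGL, BDG, BDM, BEG, BJM, DFJ, DFM, DGL, DJL, EFG, EFM, ELM, JLM

Hence C_0 ≅ Z^9, C_1 ≅ Z^27, C_2 ≅ Z^18.

Boundary ∂_1: C_1 → C_0 is given by ∂[p,q] = [q] − [p].
As a 9×27 matrix over Z this has rank 8, with invariant factors (1,1,1,1,1,1,1,1).

∂_2: C_2 → C_1 sends each 2-simplex [p,q,r] to [q,r] − [p,r] + [p,q]. For instance
  ∂AFJ = FJ − AJ + AF,
  ∂AEL = EL − AL + AE.
The resulting 27×18 matrix has rank 18, and its Smith normal form has invariant factors (1,1,1,1,1,1,1,1,1,1,1,1,1,1,1,1,1,2).

Computing H_k = (kernel of ∂_k) / (image of ∂_{k+1}):

  H_0: rank C_0 − rank ∂_1 = 9 − 8 = 1, and the invariant factors of ∂_1 are all 1, so H_0 ≅ Z.
  H_1: rank ker ∂_1 − rank ∂_2 = (27 − 8) − 18 = 1, and ∂_2 has invariant factor 2 > 1, so H_1 ≅ Z ⊕ Z/2.
  H_2: rank ker ∂_2 − rank ∂_3 = (18 − 18) − 0 = 0, and there is no ∂_3, so H_2 ≅ 0.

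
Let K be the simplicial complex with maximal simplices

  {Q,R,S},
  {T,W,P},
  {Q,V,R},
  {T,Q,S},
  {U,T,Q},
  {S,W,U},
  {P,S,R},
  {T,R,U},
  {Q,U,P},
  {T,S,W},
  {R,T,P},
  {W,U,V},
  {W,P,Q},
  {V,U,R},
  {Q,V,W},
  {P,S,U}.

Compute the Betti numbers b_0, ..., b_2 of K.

b_0 = 1, b_1 = 2, b_2 = 1.

Fix the vertex order P < Q < R < S < T < U < V < W and write every simplex with vertices in increasing order. Then dim K = 2 and the simplices of K are:

  0-simplices (8): P, Q, R, S, T, U, V, W
  1-simplices (24): PQ, PR, PS, PT, PU, PW, QR, QS, QT, QU, QV, QW, RS, RT, RU, RV, ST, SU, SW, TU, TW, UV, UW, VW
  2-simplices (16): PQU, PQW, PRS, PRT, PSU, PTW, QRS, QRV, QST, QTU, QVW, RTU, RUV, STW, SUW, UVW

giving chain groups C_0 ≅ Z^8, C_1 ≅ Z^24, C_2 ≅ Z^16.

Boundary ∂_1: C_1 → C_0 sends each edge [p,q] (with p < q) to q − p. For instance
  ∂QT = T − Q.
The 8×24 boundary matrix has rank 7 and Smith normal form diag(1,1,1,1,1,1,1).

The boundary map ∂_2: C_2 → C_1 maps a triangle to the signed sum of its edges. For instance
  ∂QRS = RS − QS + QR,
  ∂PSU = SU − PU + PS.
As a 24×16 matrix over Z this has rank 15, with invariant factors (1,1,1,1,1,1,1,1,1,1,1,1,1,1,1).

Now H_k = ker ∂_k / im ∂_{k+1}, so:

  H_0: rank C_0 − rank ∂_1 = 8 − 7 = 1, and the invariant factors of ∂_1 are all 1, so H_0 ≅ Z.
  H_1: rank ker ∂_1 − rank ∂_2 = (24 − 7) − 15 = 2, and the invariant factors of ∂_2 are all 1, so H_1 ≅ Z^2.
  H_2: rank ker ∂_2 − rank ∂_3 = (16 − 15) − 0 = 1, and there is no ∂_3, so H_2 ≅ Z.

As a check, the Euler characteristic is 8 − 24 + 16 = 0, which agrees with 1 − 2 + 1 = 0.

Hence the Betti numbers are b_0 = 1, b_1 = 2, b_2 = 1.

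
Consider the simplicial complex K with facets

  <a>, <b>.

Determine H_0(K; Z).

Take the total order a < b on the vertex set. Then K (dimension 0) consists of the simplices:

  0-simplices (2): a, b

Hence C_0 ≅ Z^2.

Now H_k = ker ∂_k / im ∂_{k+1}, so:

  H_0: rank C_0 − rank ∂_1 = 2 − 0 = 2, and there is no ∂_1, so H_0 ≅ Z^2.

(K is a triangulation of a set of 2 points.)

H_0 ≅ Z^2.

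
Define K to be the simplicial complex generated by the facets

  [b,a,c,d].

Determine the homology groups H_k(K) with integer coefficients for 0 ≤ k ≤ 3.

Fix the vertex order a < b < c < d and write every simplex with vertices in increasing order. Then dim K = 3 and the simplices of K are:

  0-simplices (4): a, b, c, d
  1-simplices (6): ab, ac, ad, bc, bd, cd
  2-simplices (4): abc, abd, acd, bcd
  3-simplices (1): abcd

giving chain groups C_0 ≅ Z^4, C_1 ≅ Z^6, C_2 ≅ Z^4, C_3 ≅ Z^1.

∂_1: C_1 → C_0 sends each edge [p,q] (with p < q) to q − p. For instance
  ∂cd = d − c.
As a 4×6 matrix over Z this has rank 3, with invariant factors (1,1,1).

The boundary map ∂_2: C_2 → C_1 maps a triangle to the signed sum of its edges. For instance
  ∂acd = cd − ad + ac,
  ∂abc = bc − ac + ab.
The 6×4 boundary matrix has rank 3 and Smith normal form diag(1,1,1).

Boundary ∂_3: C_3 → C_2 sends each 3-simplex σ to the alternating sum Σ_i (−1)^i (σ with its i-th vertex removed). For instance
  ∂abcd = bcd − acd + abd − abc.
The resulting 4×1 matrix has rank 1, and its Smith normal form has invariant factors (1).

From H_k ≅ ker(∂_k) / im(∂_{k+1}) we obtain:

  H_0: rank C_0 − rank ∂_1 = 4 − 3 = 1, and the invariant factors of ∂_1 are all 1, so H_0 = Z.
  H_1: rank ker ∂_1 − rank ∂_2 = (6 − 3) − 3 = 0, and the invariant factors of ∂_2 are all 1, so H_1 = 0.
  H_2: rank ker ∂_2 − rank ∂_3 = (4 − 3) − 1 = 0, and the invariant factors of ∂_3 are all 1, so H_2 = 0.
  H_3: rank ker ∂_3 − rank ∂_4 = (1 − 1) − 0 = 0, and there is no ∂_4, so H_3 = 0.

As a check, the Euler characteristic is 4 − 6 + 4 − 1 = 1, which agrees with 1 − 0 + 0 − 0 = 1.

H_0 = Z,  H_1 = 0,  H_2 = 0,  H_3 = 0.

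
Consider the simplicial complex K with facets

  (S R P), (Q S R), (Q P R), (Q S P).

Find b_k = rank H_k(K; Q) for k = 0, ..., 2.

b_0 = 1, b_1 = 0, b_2 = 1.

Order the vertices as P < Q < R < S. Listing each simplex with vertices in this order, K has dimension 2 with simplices:

  0-simplices (4): P, Q, R, S
  1-simplices (6): PQ, PR, PS, QR, QS, RS
  2-simplices (4): PQR, PQS, PRS, QRS

Hence C_0 ≅ Z^4, C_1 ≅ Z^6, C_2 ≅ Z^4.

Boundary ∂_1: C_1 → C_0 maps an edge to its endpoints' difference, ∂[p,q] = q − p. For instance
  ∂QR = R − Q.
The resulting 4×6 matrix has rank 3, and its Smith normal form has invariant factors (1,1,1).

Boundary ∂_2: C_2 → C_1 sends each 2-simplex [p,q,r] to [q,r] − [p,r] + [p,q]. For instance
  ∂PQR = QR − PR + PQ,
  ∂PRS = RS − PS + PR.
The resulting 6×4 matrix has rank 3, and its Smith normal form has invariant factors (1,1,1).

Computing H_k = (kernel of ∂_k) / (image of ∂_{k+1}):

  H_0: rank C_0 − rank ∂_1 = 4 − 3 = 1, and the invariant factors of ∂_1 are all 1, so H_0 = Z.
  H_1: rank ker ∂_1 − rank ∂_2 = (6 − 3) − 3 = 0, and the invariant factors of ∂_2 are all 1, so H_1 = 0.
  H_2: rank ker ∂_2 − rank ∂_3 = (4 − 3) − 0 = 1, and there is no ∂_3, so H_2 = Z.

Hence the Betti numbers are b_0 = 1, b_1 = 0, b_2 = 1.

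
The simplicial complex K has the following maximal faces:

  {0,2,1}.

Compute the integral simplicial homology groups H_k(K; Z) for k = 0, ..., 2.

K has 3 vertices, 3 edges, 1 triangle.
rank ∂_0 = 0, rank ∂_1 = 2 ⇒ b_0 = 3 − 0 − 2 = 1; all invariant factors of ∂_1 are 1 so no torsion. So H_0 = Z.
rank ∂_1 = 2, rank ∂_2 = 1 ⇒ b_1 = 3 − 2 − 1 = 0; all invariant factors of ∂_2 are 1 so no torsion. So H_1 = 0.
rank ∂_2 = 1, rank ∂_3 = 0 ⇒ b_2 = 1 − 1 − 0 = 0. So H_2 = 0.

H_0 ≅ Z,  H_1 = 0,  H_2 = 0.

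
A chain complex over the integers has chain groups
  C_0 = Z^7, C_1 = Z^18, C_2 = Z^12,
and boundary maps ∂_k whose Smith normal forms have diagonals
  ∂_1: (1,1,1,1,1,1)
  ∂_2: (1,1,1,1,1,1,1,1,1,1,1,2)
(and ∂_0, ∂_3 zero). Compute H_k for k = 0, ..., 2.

H_0: b_0 = 7 − 0 − 6 = 1; torsion from ∂_1 factors > 1: none. So H_0 = Z.
H_1: b_1 = 18 − 6 − 12 = 0; torsion from ∂_2 factors > 1: [2]. So H_1 = Z/2Z.
H_2: b_2 = 12 − 12 − 0 = 0; torsion from ∂_3 factors > 1: none. So H_2 = 0.

H_0 = Z,  H_1 = Z/2Z,  H_2 = 0.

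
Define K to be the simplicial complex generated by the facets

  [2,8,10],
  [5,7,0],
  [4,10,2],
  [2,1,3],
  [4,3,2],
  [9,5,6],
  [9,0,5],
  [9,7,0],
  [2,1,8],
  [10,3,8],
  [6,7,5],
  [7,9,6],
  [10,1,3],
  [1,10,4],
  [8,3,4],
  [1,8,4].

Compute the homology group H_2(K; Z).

K has 11 vertices, 24 edges, 16 triangles.
rank ∂_2 = 15, rank ∂_3 = 0 ⇒ b_2 = 16 − 15 − 0 = 1. So H_2 ≅ Z.

H_2 = Z.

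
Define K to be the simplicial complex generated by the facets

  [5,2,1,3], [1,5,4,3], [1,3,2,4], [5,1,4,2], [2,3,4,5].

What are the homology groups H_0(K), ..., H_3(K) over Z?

H_0 ≅ Z,  H_1 = 0,  H_2 = 0,  H_3 ≅ Z.

We work with the vertex ordering 1 < 2 < 3 < 4 < 5. The simplices of K, each written with vertices in increasing order, are:

  0-simplices (5): [1], [2], [3], [4], [5]
  1-simplices (10): [1,2], [1,3], [1,4], [1,5], [2,3], [2,4], [2,5], [3,4], [3,5], [4,5]
  2-simplices (10): [1,2,3], [1,2,4], [1,2,5], [1,3,4], [1,3,5], [1,4,5], [2,3,4], [2,3,5], [2,4,5], [3,4,5]
  3-simplices (5): [1,2,3,4], [1,2,3,5], [1,2,4,5], [1,3,4,5], [2,3,4,5]

so the chain groups are C_0 ≅ Z^5, C_1 ≅ Z^10, C_2 ≅ Z^10, C_3 ≅ Z^5.

The boundary map ∂_1: C_1 → C_0 maps an edge to its endpoints' difference, ∂[p,q] = q − p. For instance
  ∂[4,5] = [5] − [4].
This gives a 5×10 integer matrix of rank 4; reducing to Smith normal form yields diagonal entries (1,1,1,1).

Boundary ∂_2: C_2 → C_1 acts by ∂[p,q,r] = [q,r] − [p,r] + [p,q]. For instance
  ∂[3,4,5] = [4,5] − [3,5] + [3,4],
  ∂[2,3,5] = [3,5] − [2,5] + [2,3].
The 10×10 boundary matrix has rank 6 and Smith normal form diag(1,1,1,1,1,1).

Boundary ∂_3: C_3 → C_2 sends each 3-simplex σ to the alternating sum Σ_i (−1)^i (σ with its i-th vertex removed). For instance
  ∂[1,2,4,5] = [2,4,5] − [1,4,5] + [1,2,5] − [1,2,4],
  ∂[1,3,4,5] = [3,4,5] − [1,4,5] + [1,3,5] − [1,3,4].
The resulting 10×5 matrix has rank 4, and its Smith normal form has invariant factors (1,1,1,1).

From H_k ≅ ker(∂_k) / im(∂_{k+1}) we obtain:

  H_0: rank C_0 − rank ∂_1 = 5 − 4 = 1, and the invariant factors of ∂_1 are all 1, so H_0 = Z.
  H_1: rank ker ∂_1 − rank ∂_2 = (10 − 4) − 6 = 0, and the invariant factors of ∂_2 are all 1, so H_1 = 0.
  H_2: rank ker ∂_2 − rank ∂_3 = (10 − 6) − 4 = 0, and the invariant factors of ∂_3 are all 1, so H_2 = 0.
  H_3: rank ker ∂_3 − rank ∂_4 = (5 − 4) − 0 = 1, and there is no ∂_4, so H_3 = Z.

(K is a triangulation of the 3-sphere S^3.)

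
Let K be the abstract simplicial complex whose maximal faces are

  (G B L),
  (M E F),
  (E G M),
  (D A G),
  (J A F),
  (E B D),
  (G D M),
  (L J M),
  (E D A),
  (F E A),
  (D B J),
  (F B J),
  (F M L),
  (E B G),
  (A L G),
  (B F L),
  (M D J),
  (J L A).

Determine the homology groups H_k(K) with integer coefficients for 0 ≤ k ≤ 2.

K has 9 vertices, 27 edges, 18 triangles.
rank ∂_0 = 0, rank ∂_1 = 8 ⇒ b_0 = 9 − 0 − 8 = 1; all invariant factors of ∂_1 are 1 so no torsion. So H_0 ≅ Z.
rank ∂_1 = 8, rank ∂_2 = 18 ⇒ b_1 = 27 − 8 − 18 = 1; ∂_2 has invariant factor(s) [2] giving torsion. So H_1 ≅ Z ⊕ Z/2.
rank ∂_2 = 18, rank ∂_3 = 0 ⇒ b_2 = 18 − 18 − 0 = 0. So H_2 ≅ 0.

H_0 = Z,  H_1 = Z ⊕ Z/2,  H_2 = 0.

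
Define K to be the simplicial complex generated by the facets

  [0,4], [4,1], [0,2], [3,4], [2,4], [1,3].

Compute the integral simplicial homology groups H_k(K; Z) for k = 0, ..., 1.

Fix the vertex order 0 < 1 < 2 < 3 < 4 and write every simplex with vertices in increasing order. Then dim K = 1 and the simplices of K are:

  0-simplices (5): [0], [1], [2], [3], [4]
  1-simplices (6): [0,2], [0,4], [1,3], [1,4], [2,4], [3,4]

Hence C_0 ≅ Z^5, C_1 ≅ Z^6.

Boundary ∂_1: C_1 → C_0 sends each edge [p,q] (with p < q) to q − p.
The 5×6 boundary matrix has rank 4 and Smith normal form diag(1,1,1,1).

Computing H_k = (kernel of ∂_k) / (image of ∂_{k+1}):

  H_0: rank C_0 − rank ∂_1 = 5 − 4 = 1, and the invariant factors of ∂_1 are all 1, so H_0 = Z.
  H_1: rank ker ∂_1 − rank ∂_2 = (6 − 4) − 0 = 2, and there is no ∂_2, so H_1 = Z^2.

As a check, the Euler characteristic is 5 − 6 = -1, which agrees with 1 − 2 = -1.

H_0 = Z,  H_1 = Z^2.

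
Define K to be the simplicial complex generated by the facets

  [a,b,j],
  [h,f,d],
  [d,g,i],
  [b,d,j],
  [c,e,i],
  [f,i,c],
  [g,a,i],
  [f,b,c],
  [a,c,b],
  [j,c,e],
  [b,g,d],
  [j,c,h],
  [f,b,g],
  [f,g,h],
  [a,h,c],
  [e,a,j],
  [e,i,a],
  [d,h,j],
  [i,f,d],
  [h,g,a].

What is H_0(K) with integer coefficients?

Take the total order a < b < c < d < e < f < g < h < i < j on the vertex set. Then K (dimension 2) consists of the simplices:

  0-simplices (10): a, b, c, d, e, f, g, h, i, j
  1-simplices (30): ab, ac, ae, ag, ah, ai, aj, bc, bd, bf, bg, bj, ce, cf, ch, ci, cj, df, dg, dh, di, dj, ei, ej, fg, fh, fi, gh, gi, hj
  2-simplices (20): abc, abj, ach, aei, aej, agh, agi, bcf, bdg, bdj, bfg, cei, cej, cfi, chj, dfh, dfi, dgi, dhj, fgh

giving chain groups C_0 ≅ Z^10, C_1 ≅ Z^30, C_2 ≅ Z^20.

∂_1: C_1 → C_0 is given by ∂[p,q] = [q] − [p].
The resulting 10×30 matrix has rank 9, and its Smith normal form has invariant factors (1,1,1,1,1,1,1,1,1).

Boundary ∂_2: C_2 → C_1 acts by ∂[p,q,r] = [q,r] − [p,r] + [p,q]. For instance
  ∂dfh = fh − dh + df,
  ∂agh = gh − ah + ag.
As a 30×20 matrix over Z this has rank 20, with invariant factors (1,1,1,1,1,1,1,1,1,1,1,1,1,1,1,1,1,1,1,2).

Computing H_k = (kernel of ∂_k) / (image of ∂_{k+1}):

  H_0: rank C_0 − rank ∂_1 = 10 − 9 = 1, and the invariant factors of ∂_1 are all 1, so H_0 ≅ Z.

(K is a triangulation of the Klein bottle.)

H_0 ≅ Z.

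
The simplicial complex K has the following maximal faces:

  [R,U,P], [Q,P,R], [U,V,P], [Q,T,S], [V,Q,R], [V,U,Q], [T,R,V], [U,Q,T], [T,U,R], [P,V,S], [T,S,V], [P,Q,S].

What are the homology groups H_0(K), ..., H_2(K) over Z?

H_0 ≅ Z,  H_1 ≅ Z/2,  H_2 = 0.

Take the total order P < Q < R < S < T < U < V on the vertex set. Then K (dimension 2) consists of the simplices:

  0-simplices (7): P, Q, R, S, T, U, V
  1-simplices (18): PQ, PR, PS, PU, PV, QR, QS, QT, QU, QV, RT, RU, RV, ST, SV, TU, TV, UV
  2-simplices (12): PQR, PQS, PRU, PSV, PUV, QRV, QST, QTU, QUV, RTU, RTV, STV

Hence C_0 ≅ Z^7, C_1 ≅ Z^18, C_2 ≅ Z^12.

The boundary map ∂_1: C_1 → C_0 sends each edge [p,q] (with p < q) to q − p. For instance
  ∂QR = R − Q.
The 7×18 boundary matrix has rank 6 and Smith normal form diag(1,1,1,1,1,1).

The boundary map ∂_2: C_2 → C_1 maps a triangle to the signed sum of its edges. For instance
  ∂QUV = UV − QV + QU,
  ∂PQS = QS − PS + PQ.
The resulting 18×12 matrix has rank 12, and its Smith normal form has invariant factors (1,1,1,1,1,1,1,1,1,1,1,2).

Now H_k = ker ∂_k / im ∂_{k+1}, so:

  H_0: rank C_0 − rank ∂_1 = 7 − 6 = 1, and the invariant factors of ∂_1 are all 1, so H_0 = Z.
  H_1: rank ker ∂_1 − rank ∂_2 = (18 − 6) − 12 = 0, and ∂_2 has invariant factor 2 > 1, so H_1 = Z/2.
  H_2: rank ker ∂_2 − rank ∂_3 = (12 − 12) − 0 = 0, and there is no ∂_3, so H_2 = 0.

(K is a triangulation of the real projective plane RP^2.)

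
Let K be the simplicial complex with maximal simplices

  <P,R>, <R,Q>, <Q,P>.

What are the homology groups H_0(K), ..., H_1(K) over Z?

H_0 = Z,  H_1 = Z.

Order the vertices as P < Q < R. Listing each simplex with vertices in this order, K has dimension 1 with simplices:

  0-simplices (3): P, Q, R
  1-simplices (3): PQ, PR, QR

giving chain groups C_0 ≅ Z^3, C_1 ≅ Z^3.

∂_1: C_1 → C_0 sends each edge [p,q] (with p < q) to q − p.
This gives a 3×3 integer matrix of rank 2; reducing to Smith normal form yields diagonal entries (1,1).

Reading off H_k = ker ∂_k / im ∂_{k+1}:

  H_0: rank C_0 − rank ∂_1 = 3 − 2 = 1, and the invariant factors of ∂_1 are all 1, so H_0 = Z.
  H_1: rank ker ∂_1 − rank ∂_2 = (3 − 2) − 0 = 1, and there is no ∂_2, so H_1 = Z.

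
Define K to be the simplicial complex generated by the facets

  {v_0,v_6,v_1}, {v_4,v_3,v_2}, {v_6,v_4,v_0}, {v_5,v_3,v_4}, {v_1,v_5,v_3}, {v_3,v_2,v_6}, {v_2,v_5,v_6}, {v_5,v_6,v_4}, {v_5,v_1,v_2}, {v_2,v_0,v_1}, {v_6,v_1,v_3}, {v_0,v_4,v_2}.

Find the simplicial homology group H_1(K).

We work with the vertex ordering v_0 < v_1 < v_2 < v_3 < v_4 < v_5 < v_6. The simplices of K, each written with vertices in increasing order, are:

  0-simplices (7): [v_0], [v_1], [v_2], [v_3], [v_4], [v_5], [v_6]
  1-simplices (18): (18 of them)
  2-simplices (12): (12 of them)

Hence C_0 ≅ Z^7, C_1 ≅ Z^18, C_2 ≅ Z^12.

The boundary map ∂_1: C_1 → C_0 maps an edge to its endpoints' difference, ∂[p,q] = q − p.
The resulting 7×18 matrix has rank 6, and its Smith normal form has invariant factors (1,1,1,1,1,1).

The boundary map ∂_2: C_2 → C_1 sends each 2-simplex [p,q,r] to [q,r] − [p,r] + [p,q]. For instance
  ∂[v_0,v_2,v_4] = [v_2,v_4] − [v_0,v_4] + [v_0,v_2],
  ∂[v_0,v_4,v_6] = [v_4,v_6] − [v_0,v_6] + [v_0,v_4].
As a 18×12 matrix over Z this has rank 12, with invariant factors (1,1,1,1,1,1,1,1,1,1,1,2).

Computing H_k = (kernel of ∂_k) / (image of ∂_{k+1}):

  H_1: rank ker ∂_1 − rank ∂_2 = (18 − 6) − 12 = 0, and ∂_2 has invariant factor 2 > 1, so H_1 ≅ Z/2.

(K is a triangulation of the real projective plane RP^2.)

H_1 ≅ Z/2.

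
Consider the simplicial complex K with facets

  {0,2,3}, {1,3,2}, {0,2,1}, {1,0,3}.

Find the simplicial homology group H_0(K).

H_0 = Z.

Take the total order 0 < 1 < 2 < 3 on the vertex set. Then K (dimension 2) consists of the simplices:

  0-simplices (4): [0], [1], [2], [3]
  1-simplices (6): [0,1], [0,2], [0,3], [1,2], [1,3], [2,3]
  2-simplices (4): [0,1,2], [0,1,3], [0,2,3], [1,2,3]

giving chain groups C_0 ≅ Z^4, C_1 ≅ Z^6, C_2 ≅ Z^4.

∂_1: C_1 → C_0 is given by ∂[p,q] = [q] − [p].
This gives a 4×6 integer matrix of rank 3; reducing to Smith normal form yields diagonal entries (1,1,1).

Boundary ∂_2: C_2 → C_1 maps a triangle to the signed sum of its edges. For instance
  ∂[0,1,2] = [1,2] − [0,2] + [0,1],
  ∂[0,2,3] = [2,3] − [0,3] + [0,2].
The resulting 6×4 matrix has rank 3, and its Smith normal form has invariant factors (1,1,1).

From H_k ≅ ker(∂_k) / im(∂_{k+1}) we obtain:

  H_0: rank C_0 − rank ∂_1 = 4 − 3 = 1, and the invariant factors of ∂_1 are all 1, so H_0 = Z.

(K is a triangulation of the 2-sphere S^2.)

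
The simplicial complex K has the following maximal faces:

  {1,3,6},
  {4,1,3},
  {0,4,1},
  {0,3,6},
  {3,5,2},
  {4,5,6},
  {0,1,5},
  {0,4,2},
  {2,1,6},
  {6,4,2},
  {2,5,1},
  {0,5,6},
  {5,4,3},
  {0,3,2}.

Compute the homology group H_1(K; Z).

Take the total order 0 < 1 < 2 < 3 < 4 < 5 < 6 on the vertex set. Then K (dimension 2) consists of the simplices:

  0-simplices (7): [0], [1], [2], [3], [4], [5], [6]
  1-simplices (21): [0,1], [0,2], [0,3], [0,4], [0,5], [0,6], [1,2], [1,3], [1,4], [1,5], [1,6], [2,3], [2,4], [2,5], [2,6], [3,4], [3,5], [3,6], [4,5], [4,6], [5,6]
  2-simplices (14): [0,1,4], [0,1,5], [0,2,3], [0,2,4], [0,3,6], [0,5,6], [1,2,5], [1,2,6], [1,3,4], [1,3,6], [2,3,5], [2,4,6], [3,4,5], [4,5,6]

so the chain groups are C_0 ≅ Z^7, C_1 ≅ Z^21, C_2 ≅ Z^14.

Boundary ∂_1: C_1 → C_0 maps an edge to its endpoints' difference, ∂[p,q] = q − p. For instance
  ∂[0,2] = [2] − [0].
This gives a 7×21 integer matrix of rank 6; reducing to Smith normal form yields diagonal entries (1,1,1,1,1,1).

The boundary map ∂_2: C_2 → C_1 maps a triangle to the signed sum of its edges. For instance
  ∂[0,2,4] = [2,4] − [0,4] + [0,2],
  ∂[0,5,6] = [5,6] − [0,6] + [0,5].
The 21×14 boundary matrix has rank 13 and Smith normal form diag(1,1,1,1,1,1,1,1,1,1,1,1,1).

Computing H_k = (kernel of ∂_k) / (image of ∂_{k+1}):

  H_1: rank ker ∂_1 − rank ∂_2 = (21 − 6) − 13 = 2, and the invariant factors of ∂_2 are all 1, so H_1 = Z^2.

H_1 ≅ Z^2.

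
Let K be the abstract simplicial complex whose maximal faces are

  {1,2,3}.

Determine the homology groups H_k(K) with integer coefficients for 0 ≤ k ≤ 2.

H_0 = Z,  H_1 = 0,  H_2 = 0.

Order the vertices as 1 < 2 < 3. Listing each simplex with vertices in this order, K has dimension 2 with simplices:

  0-simplices (3): [1], [2], [3]
  1-simplices (3): [1,2], [1,3], [2,3]
  2-simplices (1): [1,2,3]

giving chain groups C_0 ≅ Z^3, C_1 ≅ Z^3, C_2 ≅ Z^1.

∂_1: C_1 → C_0 maps an edge to its endpoints' difference, ∂[p,q] = q − p. For instance
  ∂[1,2] = [2] − [1].
The resulting 3×3 matrix has rank 2, and its Smith normal form has invariant factors (1,1).

Boundary ∂_2: C_2 → C_1 sends each 2-simplex [p,q,r] to [q,r] − [p,r] + [p,q]. For instance
  ∂[1,2,3] = [2,3] − [1,3] + [1,2].
The 3×1 boundary matrix has rank 1 and Smith normal form diag(1).

From H_k ≅ ker(∂_k) / im(∂_{k+1}) we obtain:

  H_0: rank C_0 − rank ∂_1 = 3 − 2 = 1, and the invariant factors of ∂_1 are all 1, so H_0 ≅ Z.
  H_1: rank ker ∂_1 − rank ∂_2 = (3 − 2) − 1 = 0, and the invariant factors of ∂_2 are all 1, so H_1 ≅ 0.
  H_2: rank ker ∂_2 − rank ∂_3 = (1 − 1) − 0 = 0, and there is no ∂_3, so H_2 ≅ 0.

As a check, the Euler characteristic is 3 − 3 + 1 = 1, which agrees with 1 − 0 + 0 = 1.
(K is a triangulation of the 2-simplex.)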